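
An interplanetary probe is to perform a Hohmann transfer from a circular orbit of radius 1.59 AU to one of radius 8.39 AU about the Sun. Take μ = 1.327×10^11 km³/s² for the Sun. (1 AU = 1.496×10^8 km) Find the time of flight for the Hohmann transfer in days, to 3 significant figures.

In km: r₁ = 1.59 × 1.496×10^8 = 2.37864×10^8 km; r₂ = 8.39 × 1.496×10^8 = 1.255144×10^9 km.
Transfer-ellipse semi-major axis a_t = (r₁ + r₂)/2 = (2.37864×10^8 + 1.255144×10^9)/2 = 7.46504×10^8 km.
Half the transfer-orbit period gives t = π√(a_t³/μ) = 1.759×10^8 s.
Converting: 1.759×10^8 s ÷ 86400 s/day = 2040 days.

t = 2040 days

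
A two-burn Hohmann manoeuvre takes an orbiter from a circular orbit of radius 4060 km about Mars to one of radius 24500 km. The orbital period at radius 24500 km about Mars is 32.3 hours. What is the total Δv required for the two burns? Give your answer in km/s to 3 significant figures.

From Kepler's third law T² = 4π²r³/μ at r = 24500 km, T = 32.3 hours = 32.3 × 3600 s = 1.1628×10^5 s: μ = 4π²r³/T² = 42938.6 km³/s².
Semi-major axis of the transfer orbit: a_t = (4060 + 24500)/2 = 14280 km.
At r₁ the circular-orbit speed is v₁ = √(μ/r₁) = 3.252 km/s.
Transfer-orbit speed at r₁ (v² = μ(2/r − 1/a)): v_p = √[μ(2/r₁ − 1/a_t)] = 4.260 km/s.
First burn Δv₁ = |v_p − v₁| = 1.008 km/s.
At r₂, v₂ = √(μ/r₂) = 1.3239 km/s.
Transfer-orbit speed at r₂: v_a = √[μ(2/r₂ − 1/a_t)] = 0.70589 km/s.
Second burn Δv₂ = |v₂ − v_a| = 0.6180 km/s.
Total Δv = Δv₁ + Δv₂ = 1.626 km/s.

Δv = 1.63 km/s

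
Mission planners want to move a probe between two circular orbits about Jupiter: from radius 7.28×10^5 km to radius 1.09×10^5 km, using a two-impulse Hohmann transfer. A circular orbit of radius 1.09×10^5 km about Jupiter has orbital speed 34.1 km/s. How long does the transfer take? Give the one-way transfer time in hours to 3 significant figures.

From the circular-orbit relation v² = μ/r at r = 1.09×10^5 km: μ = v²r = (34.1)² × 1.09×10^5 = 1.26746×10^8 km³/s².
The Hohmann ellipse has a_t = (r₁ + r₂)/2 = 4.185×10^5 km.
Transfer time t = π√(a_t³/μ) = π√((4.185×10^5)³ / 1.26746×10^8) = 75550 s.
Converting: 75550 s ÷ 3600 s/hour = 21.0 hours.

t = 21.0 hours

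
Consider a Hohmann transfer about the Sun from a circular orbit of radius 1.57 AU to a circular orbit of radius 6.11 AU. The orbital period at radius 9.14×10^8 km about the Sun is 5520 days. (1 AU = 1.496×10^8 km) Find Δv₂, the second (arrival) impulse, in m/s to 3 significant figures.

From Kepler's third law T² = 4π²r³/μ at r = 9.14×10^8 km, T = 5520 days = 5520 × 86400 s = 4.76928×10^8 s: μ = 4π²r³/T² = 1.32523×10^11 km³/s².
In km: r₁ = 1.57 × 1.496×10^8 = 2.34872×10^8 km; r₂ = 6.11 × 1.496×10^8 = 9.14056×10^8 km.
Transfer-ellipse semi-major axis a_t = (r₁ + r₂)/2 = (2.34872×10^8 + 9.14056×10^8)/2 = 5.74464×10^8 km.
On the circular orbit at r = 9.14056×10^8 km, v_c = √(μ/r) = 12.041 km/s.
Transfer-orbit speed at the same r (vis-viva, a = a_t): v_t = √[μ(2/r − 1/a_t)] = 7.6992 km/s.
Δv₂ = |v_t − v_c| = |7.6992 − 12.041| = 4.342 km/s.

Δv₂ = 4340 m/s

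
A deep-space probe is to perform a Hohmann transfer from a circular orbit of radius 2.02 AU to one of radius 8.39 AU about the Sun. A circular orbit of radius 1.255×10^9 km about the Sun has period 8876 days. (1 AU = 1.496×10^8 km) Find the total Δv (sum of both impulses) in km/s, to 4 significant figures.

From Kepler's third law T² = 4π²r³/μ at r = 1.255×10^9 km, T = 8876 days = 8876 × 86400 s = 7.668864×10^8 s: μ = 4π²r³/T² = 1.32687×10^11 km³/s².
In km: r₁ = 2.02 × 1.496×10^8 = 3.02192×10^8 km; r₂ = 8.39 × 1.496×10^8 = 1.255144×10^9 km.
Transfer-ellipse semi-major axis a_t = (r₁ + r₂)/2 = (3.02192×10^8 + 1.255144×10^9)/2 = 7.78668×10^8 km.
At r₁ the circular-orbit speed is v₁ = √(μ/r₁) = 20.9543 km/s.
Transfer-orbit speed at r₁ (vis-viva): v_p = √[μ(2/r₁ − 1/a_t)] = 26.6038 km/s.
First burn Δv₁ = |v_p − v₁| = 5.6495 km/s.
At r₂, v₂ = √(μ/r₂) = 10.2818 km/s.
Transfer-orbit speed at r₂: v_a = √[μ(2/r₂ − 1/a_t)] = 6.40520 km/s.
Second burn Δv₂ = |v₂ − v_a| = 3.8766 km/s.
Total Δv = Δv₁ + Δv₂ = 9.526 km/s.

Δv = 9.526 km/s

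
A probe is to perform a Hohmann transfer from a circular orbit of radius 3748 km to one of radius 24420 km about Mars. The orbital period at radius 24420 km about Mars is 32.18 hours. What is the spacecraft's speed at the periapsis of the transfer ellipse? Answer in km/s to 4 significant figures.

From Kepler's third law T² = 4π²r³/μ at r = 24420 km, T = 32.18 hours = 32.18 × 3600 s = 1.15848×10^5 s: μ = 4π²r³/T² = 42837.1 km³/s².
The Hohmann ellipse has a_t = (r₁ + r₂)/2 = 14084 km.
The periapsis of the transfer ellipse is at r = 3748 km.
From the vis-viva equation, v = √[μ(2/r − 1/a_t)] = 4.452 km/s.

v = 4.452 km/s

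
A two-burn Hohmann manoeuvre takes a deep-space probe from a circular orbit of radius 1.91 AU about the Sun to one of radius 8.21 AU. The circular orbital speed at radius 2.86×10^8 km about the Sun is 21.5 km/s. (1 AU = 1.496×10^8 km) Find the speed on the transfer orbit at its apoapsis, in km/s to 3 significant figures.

From the circular-orbit relation v² = μ/r at r = 2.86×10^8 km: μ = v²r = (21.5)² × 2.86×10^8 = 1.32204×10^11 km³/s².
In km: r₁ = 1.91 × 1.496×10^8 = 2.85736×10^8 km; r₂ = 8.21 × 1.496×10^8 = 1.228216×10^9 km.
Semi-major axis of the transfer orbit: a_t = (2.85736×10^8 + 1.228216×10^9)/2 = 7.56976×10^8 km.
The apoapsis of the transfer ellipse is at r = 1.228216×10^9 km.
Vis-viva: v = √[μ(2/r − 1/a_t)] = √[1.32204×10^11 × (2/1.228216×10^9 − 1/7.56976×10^8)] = 6.374 km/s.

v = 6.37 km/s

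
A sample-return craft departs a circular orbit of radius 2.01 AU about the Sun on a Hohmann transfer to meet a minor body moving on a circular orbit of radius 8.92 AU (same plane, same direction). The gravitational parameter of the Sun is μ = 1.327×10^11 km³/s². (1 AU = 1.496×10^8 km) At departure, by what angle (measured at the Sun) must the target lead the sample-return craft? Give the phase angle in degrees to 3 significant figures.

φ = 93.7°

In km: r₁ = 2.01 × 1.496×10^8 = 3.00696×10^8 km; r₂ = 8.92 × 1.496×10^8 = 1.334432×10^9 km.
Transfer-ellipse semi-major axis a_t = (r₁ + r₂)/2 = (3.00696×10^8 + 1.334432×10^9)/2 = 8.17564×10^8 km.
Transfer time t = π√(a_t³/μ) = 2.016×10^8 s.
The target's mean motion on its circular orbit is ω₂ = √(μ/r₂³) = 7.473×10^-9 rad/s.
Angle swept by the target during transfer: ω₂·t = 1.5066 rad = 86.32°.
The sample-return craft traverses 180° on the transfer ellipse, so the target must lead by 180° − 86.32° = 93.7°.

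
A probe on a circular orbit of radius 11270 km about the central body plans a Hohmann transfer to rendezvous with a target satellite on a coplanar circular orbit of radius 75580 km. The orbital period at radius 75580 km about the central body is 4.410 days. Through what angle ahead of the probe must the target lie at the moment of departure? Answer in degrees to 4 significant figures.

From Kepler's third law T² = 4π²r³/μ at r = 75580 km, T = 4.410 days = 4.410 × 86400 s = 3.81024×10^5 s: μ = 4π²r³/T² = 1.17402×10^5 km³/s².
Semi-major axis of the transfer orbit: a_t = (11270 + 75580)/2 = 43425 km.
Transfer time t = π√(a_t³/μ) = 82970 s.
The target's mean motion on its circular orbit is ω₂ = √(μ/r₂³) = 1.649×10^-5 rad/s.
Angle swept by the target during transfer: ω₂·t = 1.3682 rad = 78.39°.
The probe traverses 180° on the transfer ellipse, so the target must lead by 180° − 78.39° = 101.6°.

φ = 101.6°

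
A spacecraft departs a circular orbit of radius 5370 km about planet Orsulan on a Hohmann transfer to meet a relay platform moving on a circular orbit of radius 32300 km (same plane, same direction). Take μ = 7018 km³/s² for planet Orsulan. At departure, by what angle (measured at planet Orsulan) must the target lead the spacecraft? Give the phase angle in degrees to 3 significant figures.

φ = 99.8°

Transfer-ellipse semi-major axis a_t = (r₁ + r₂)/2 = (5370 + 32300)/2 = 18835 km.
Transfer time t = π√(a_t³/μ) = 96937.46 s.
Target angular speed ω₂ = √(μ/r₂³) = 1.443122×10^-5 rad/s.
Angle swept by the target during transfer: ω₂·t = 1.39893 rad = 80.153°.
The spacecraft traverses 180° on the transfer ellipse, so the target must lead by 180° − 80.153° = 99.8°.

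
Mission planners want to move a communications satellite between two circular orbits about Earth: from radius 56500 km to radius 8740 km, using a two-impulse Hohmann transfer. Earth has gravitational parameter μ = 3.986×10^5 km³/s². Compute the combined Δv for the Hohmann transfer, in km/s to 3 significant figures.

Semi-major axis of the transfer orbit: a_t = (56500 + 8740)/2 = 32620 km.
Circular speed at r₁: v₁ = √(μ/r₁) = √(3.986×10^5/56500) = 2.656 km/s.
On the transfer ellipse at r₁, v² = μ(2/r − 1/a) gives v_a = √[μ(2/r₁ − 1/a_t)] = 1.375 km/s.
First burn Δv₁ = |v_a − v₁| = 1.281 km/s.
Circular speed at r₂: v₂ = √(μ/r₂) = 6.753 km/s.
Transfer-orbit speed at r₂: v_p = √[μ(2/r₂ − 1/a_t)] = 8.888 km/s.
Second burn Δv₂ = |v₂ − v_p| = 2.135 km/s.
Δv = Δv₁ + Δv₂ = 1.281 + 2.135 = 3.416 km/s.

Δv = 3.42 km/s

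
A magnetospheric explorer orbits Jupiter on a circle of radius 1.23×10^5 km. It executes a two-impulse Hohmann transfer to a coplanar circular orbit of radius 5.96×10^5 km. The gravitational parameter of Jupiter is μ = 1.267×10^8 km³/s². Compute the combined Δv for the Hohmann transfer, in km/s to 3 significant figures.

Transfer-ellipse semi-major axis a_t = (r₁ + r₂)/2 = (1.230×10^5 + 5.960×10^5)/2 = 3.595×10^5 km.
At r₁ the circular-orbit speed is v₁ = √(μ/r₁) = 32.09 km/s.
Transfer-orbit speed at r₁ (vis-viva): v_p = √[μ(2/r₁ − 1/a_t)] = 41.32 km/s.
First burn Δv₁ = |v_p − v₁| = 9.230 km/s.
At r₂, v₂ = √(μ/r₂) = 14.58 km/s.
Transfer-orbit speed at r₂: v_a = √[μ(2/r₂ − 1/a_t)] = 8.528 km/s.
Second burn Δv₂ = |v₂ − v_a| = 6.052 km/s.
Δv = Δv₁ + Δv₂ = 9.230 + 6.052 = 15.28 km/s.

Δv = 15.3 km/s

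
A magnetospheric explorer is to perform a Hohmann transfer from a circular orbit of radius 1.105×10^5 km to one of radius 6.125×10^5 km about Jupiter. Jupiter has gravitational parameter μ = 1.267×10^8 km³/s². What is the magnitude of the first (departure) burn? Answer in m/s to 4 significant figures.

Semi-major axis of the transfer orbit: a_t = (1.105×10^5 + 6.125×10^5)/2 = 3.615×10^5 km.
On the circular orbit at r = 1.105×10^5 km, v_c = √(μ/r) = 33.862 km/s.
Vis-viva on the transfer ellipse at r = 1.105×10^5 km gives v_t = √[μ(2/r − 1/a_t)] = 44.076 km/s.
Δv₁ = |v_t − v_c| = |44.076 − 33.862| = 10.21 km/s.

Δv₁ = 10210 m/s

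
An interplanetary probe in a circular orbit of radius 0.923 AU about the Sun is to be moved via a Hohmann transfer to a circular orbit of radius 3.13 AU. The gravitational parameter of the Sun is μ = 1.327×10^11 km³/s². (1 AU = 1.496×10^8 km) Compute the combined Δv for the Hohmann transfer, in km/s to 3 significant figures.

In km: r₁ = 0.923 × 1.496×10^8 = 1.380808×10^8 km; r₂ = 3.13 × 1.496×10^8 = 4.68248×10^8 km.
Transfer-ellipse semi-major axis a_t = (r₁ + r₂)/2 = (1.380808×10^8 + 4.68248×10^8)/2 = 3.031644×10^8 km.
Circular speed at r₁: v₁ = √(μ/r₁) = √(1.327×10^11/1.380808×10^8) = 31.0005 km/s.
On the transfer ellipse at r₁, vis-viva equation gives v_p = √[μ(2/r₁ − 1/a_t)] = 38.5272 km/s.
First burn Δv₁ = |v_p − v₁| = 7.527 km/s.
Circular speed at r₂: v₂ = √(μ/r₂) = 16.834 km/s.
Transfer-orbit speed at r₂: v_a = √[μ(2/r₂ − 1/a_t)] = 11.361 km/s.
Second burn Δv₂ = |v₂ − v_a| = 5.473 km/s.
Total Δv = Δv₁ + Δv₂ = 13.00 km/s.

Δv = 13.0 km/s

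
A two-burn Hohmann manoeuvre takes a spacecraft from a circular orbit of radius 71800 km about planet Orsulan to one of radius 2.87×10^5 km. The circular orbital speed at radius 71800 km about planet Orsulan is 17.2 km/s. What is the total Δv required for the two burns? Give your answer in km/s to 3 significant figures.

From the circular-orbit relation v² = μ/r at r = 71800 km: μ = v²r = (17.2)² × 71800 = 2.12413×10^7 km³/s².
The Hohmann ellipse has a_t = (r₁ + r₂)/2 = 1.794×10^5 km.
Circular speed at r₁: v₁ = √(μ/r₁) = √(2.12413×10^7/71800) = 17.200 km/s.
On the transfer ellipse at r₁, vis-viva equation gives v_p = √[μ(2/r₁ − 1/a_t)] = 21.755 km/s.
First burn Δv₁ = |v_p − v₁| = 4.555 km/s.
Circular speed at r₂: v₂ = √(μ/r₂) = 8.603 km/s.
Transfer-orbit speed at r₂: v_a = √[μ(2/r₂ − 1/a_t)] = 5.443 km/s.
Second burn Δv₂ = |v₂ − v_a| = 3.160 km/s.
Total Δv = Δv₁ + Δv₂ = 7.715 km/s.

Δv = 7.72 km/s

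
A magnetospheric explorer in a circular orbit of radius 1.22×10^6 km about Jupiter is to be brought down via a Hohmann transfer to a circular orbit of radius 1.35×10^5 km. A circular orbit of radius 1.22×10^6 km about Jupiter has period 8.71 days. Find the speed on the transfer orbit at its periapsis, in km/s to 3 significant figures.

From Kepler's third law T² = 4π²r³/μ at r = 1.22×10^6 km, T = 8.71 days = 8.71 × 86400 s = 7.52544×10^5 s: μ = 4π²r³/T² = 1.26583×10^8 km³/s².
Semi-major axis of the transfer orbit: a_t = (1.220×10^6 + 1.350×10^5)/2 = 6.775×10^5 km.
At periapsis, r = 1.350×10^5 km.
Vis-viva: v = √[μ(2/r − 1/a_t)] = √[1.26583×10^8 × (2/1.350×10^5 − 1/6.775×10^5)] = 41.09 km/s.

v = 41.1 km/s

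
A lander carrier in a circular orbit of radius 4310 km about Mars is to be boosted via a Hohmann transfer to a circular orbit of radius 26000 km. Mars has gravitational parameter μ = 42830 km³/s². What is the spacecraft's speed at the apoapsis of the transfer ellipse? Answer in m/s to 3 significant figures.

The Hohmann ellipse has a_t = (r₁ + r₂)/2 = 15155 km.
The apoapsis of the transfer ellipse is at r = 26000 km.
Applying v² = μ(2/r − 1/a_t): v = 0.6845 km/s.

v = 684 m/s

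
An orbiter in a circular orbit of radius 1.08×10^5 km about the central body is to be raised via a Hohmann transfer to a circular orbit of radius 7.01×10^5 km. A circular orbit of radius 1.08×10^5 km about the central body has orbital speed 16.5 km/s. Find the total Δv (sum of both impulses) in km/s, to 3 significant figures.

Δv = 8.35 km/s

From the circular-orbit relation v² = μ/r at r = 1.08×10^5 km: μ = v²r = (16.5)² × 1.08×10^5 = 2.94030×10^7 km³/s².
Semi-major axis of the transfer orbit: a_t = (1.080×10^5 + 7.010×10^5)/2 = 4.045×10^5 km.
Circular speed at r₁: v₁ = √(μ/r₁) = √(2.94030×10^7/1.080×10^5) = 16.500 km/s.
Transfer-orbit speed at r₁ (vis-viva): v_p = √[μ(2/r₁ − 1/a_t)] = 21.721 km/s.
First burn Δv₁ = |v_p − v₁| = 5.221 km/s.
At r₂, v₂ = √(μ/r₂) = 6.476 km/s.
Transfer-orbit speed at r₂: v_a = √[μ(2/r₂ − 1/a_t)] = 3.346 km/s.
Second burn Δv₂ = |v₂ − v_a| = 3.130 km/s.
Δv = Δv₁ + Δv₂ = 5.221 + 3.130 = 8.351 km/s.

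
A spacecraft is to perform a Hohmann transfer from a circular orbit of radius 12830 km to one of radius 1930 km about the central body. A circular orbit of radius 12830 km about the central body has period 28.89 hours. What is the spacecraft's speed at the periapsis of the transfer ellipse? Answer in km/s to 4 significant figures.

From Kepler's third law T² = 4π²r³/μ at r = 12830 km, T = 28.89 hours = 28.89 × 3600 s = 1.04004×10^5 s: μ = 4π²r³/T² = 7707.96 km³/s².
Semi-major axis of the transfer orbit: a_t = (12830 + 1930)/2 = 7380 km.
At periapsis, r = 1930 km.
Vis-viva: v = √[μ(2/r − 1/a_t)] = √[7707.96 × (2/1930 − 1/7380)] = 2.635 km/s.

v = 2.635 km/s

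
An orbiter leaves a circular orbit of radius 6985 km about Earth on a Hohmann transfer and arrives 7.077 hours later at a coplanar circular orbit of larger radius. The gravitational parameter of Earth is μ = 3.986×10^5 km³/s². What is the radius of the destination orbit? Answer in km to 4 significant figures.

Transfer time t = 7.077 hours = 25477.2 s, and t = π√(a_t³/μ).
So a_t = (μ t²/π²)^(1/3) = (3.986×10^5 × (25477.2)² / π²)^(1/3) = 29706 km.
Since a_t = (r₁ + r₂)/2, r₂ = 2a_t − r₁ = 2×29706 − 6985 = 52427 km.

r₂ = 52430 km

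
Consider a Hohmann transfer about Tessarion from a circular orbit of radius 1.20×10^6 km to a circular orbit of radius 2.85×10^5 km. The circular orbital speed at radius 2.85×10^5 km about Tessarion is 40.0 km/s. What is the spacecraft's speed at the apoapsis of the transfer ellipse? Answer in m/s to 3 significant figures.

From the circular-orbit relation v² = μ/r at r = 2.85×10^5 km: μ = v²r = (40.0)² × 2.85×10^5 = 4.56000×10^8 km³/s².
Semi-major axis of the transfer orbit: a_t = (1.200×10^6 + 2.850×10^5)/2 = 7.425×10^5 km.
The apoapsis of the transfer ellipse is at r = 1.200×10^6 km.
Vis-viva: v = √[μ(2/r − 1/a_t)] = √[4.56000×10^8 × (2/1.200×10^6 − 1/7.425×10^5)] = 12.08 km/s.

v = 12100 m/s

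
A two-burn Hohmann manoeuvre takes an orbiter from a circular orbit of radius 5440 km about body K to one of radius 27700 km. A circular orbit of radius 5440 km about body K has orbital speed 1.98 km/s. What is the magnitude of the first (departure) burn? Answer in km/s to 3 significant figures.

From the circular-orbit relation v² = μ/r at r = 5440 km: μ = v²r = (1.98)² × 5440 = 21327.0 km³/s².
Transfer-ellipse semi-major axis a_t = (r₁ + r₂)/2 = (5440 + 27700)/2 = 16570 km.
Circular speed at r = 5440 km: v_c = √(μ/r) = 1.980 km/s.
Vis-viva on the transfer ellipse at r = 5440 km gives v_t = √[μ(2/r − 1/a_t)] = 2.560 km/s.
Δv₁ = |v_t − v_c| = |2.560 − 1.980| = 0.5800 km/s.

Δv₁ = 0.580 km/s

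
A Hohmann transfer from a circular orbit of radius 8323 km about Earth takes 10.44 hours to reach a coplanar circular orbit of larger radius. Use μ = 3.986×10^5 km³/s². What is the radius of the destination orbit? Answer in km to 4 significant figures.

Transfer time t = 10.44 hours = 37584 s, and t = π√(a_t³/μ).
So a_t = (μ t²/π²)^(1/3) = (3.986×10^5 × (37584)² / π²)^(1/3) = 38496 km.
Since a_t = (r₁ + r₂)/2, r₂ = 2a_t − r₁ = 2×38496 − 8323 = 68669 km.

r₂ = 68670 km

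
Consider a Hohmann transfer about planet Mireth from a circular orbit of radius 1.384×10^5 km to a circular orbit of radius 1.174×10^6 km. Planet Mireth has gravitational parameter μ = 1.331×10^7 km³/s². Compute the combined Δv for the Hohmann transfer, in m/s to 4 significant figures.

The Hohmann ellipse has a_t = (r₁ + r₂)/2 = 6.562×10^5 km.
At r₁ the circular-orbit speed is v₁ = √(μ/r₁) = 9.8067 km/s.
Transfer-orbit speed at r₁ (v² = μ(2/r − 1/a)): v_p = √[μ(2/r₁ − 1/a_t)] = 13.117 km/s.
First burn Δv₁ = |v_p − v₁| = 3.310 km/s.
Circular speed at r₂: v₂ = √(μ/r₂) = 3.367 km/s.
Transfer-orbit speed at r₂: v_a = √[μ(2/r₂ − 1/a_t)] = 1.546 km/s.
Second burn Δv₂ = |v₂ − v_a| = 1.821 km/s.
Total Δv = Δv₁ + Δv₂ = 5.131 km/s.

Δv = 5131 m/s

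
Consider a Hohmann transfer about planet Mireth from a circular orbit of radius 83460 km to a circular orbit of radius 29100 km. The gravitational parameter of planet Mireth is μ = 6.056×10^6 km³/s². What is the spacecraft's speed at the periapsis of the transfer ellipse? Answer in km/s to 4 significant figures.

Transfer-ellipse semi-major axis a_t = (r₁ + r₂)/2 = (83460 + 29100)/2 = 56280 km.
At periapsis, r = 29100 km.
Vis-viva: v = √[μ(2/r − 1/a_t)] = √[6.056×10^6 × (2/29100 − 1/56280)] = 17.57 km/s.

v = 17.57 km/s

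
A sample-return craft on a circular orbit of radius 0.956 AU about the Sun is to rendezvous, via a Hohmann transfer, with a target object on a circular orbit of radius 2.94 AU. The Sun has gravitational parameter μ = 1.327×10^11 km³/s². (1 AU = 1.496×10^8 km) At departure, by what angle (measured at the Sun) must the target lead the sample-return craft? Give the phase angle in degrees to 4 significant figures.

In km: r₁ = 0.956 × 1.496×10^8 = 1.430176×10^8 km; r₂ = 2.94 × 1.496×10^8 = 4.39824×10^8 km.
Transfer-ellipse semi-major axis a_t = (r₁ + r₂)/2 = (1.430176×10^8 + 4.39824×10^8)/2 = 2.914208×10^8 km.
The half-period of the transfer ellipse is t = π√(a_t³/μ) = 4.2904×10^7 s.
Target angular speed ω₂ = √(μ/r₂³) = 3.9493×10^-8 rad/s.
Angle swept by the target during transfer: ω₂·t = 1.6944 rad = 97.08°.
The sample-return craft traverses 180° on the transfer ellipse, so the target must lead by 180° − 97.08° = 82.92°.

φ = 82.92°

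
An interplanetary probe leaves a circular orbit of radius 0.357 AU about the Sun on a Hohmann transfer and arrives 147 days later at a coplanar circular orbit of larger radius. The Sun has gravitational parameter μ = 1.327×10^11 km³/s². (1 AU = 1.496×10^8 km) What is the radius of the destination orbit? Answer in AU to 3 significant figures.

r₂ = 1.37 AU

In km: r₁ = 0.357 × 1.496×10^8 = 5.34072×10^7 km.
Transfer time t = 147 days = 1.27008×10^7 s, and t = π√(a_t³/μ).
So a_t = (μ t²/π²)^(1/3) = (1.327×10^11 × (1.27008×10^7)² / π²)^(1/3) = 1.2944×10^8 km.
Since a_t = (r₁ + r₂)/2, r₂ = 2a_t − r₁ = 2×1.2944×10^8 − 5.34072×10^7 = 2.054728×10^8 km.
In AU: r₂ = 2.054728×10^8 / 1.496×10^8 = 1.37 AU.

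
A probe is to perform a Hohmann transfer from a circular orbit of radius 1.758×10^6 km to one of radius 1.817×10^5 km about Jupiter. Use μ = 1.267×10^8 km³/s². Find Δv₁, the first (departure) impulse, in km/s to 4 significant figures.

Δv₁ = 4.815 km/s

Transfer-ellipse semi-major axis a_t = (r₁ + r₂)/2 = (1.758×10^6 + 1.817×10^5)/2 = 9.6985×10^5 km.
Circular speed at r = 1.758×10^6 km: v_c = √(μ/r) = 8.4894 km/s.
Vis-viva on the transfer ellipse at r = 1.758×10^6 km gives v_t = √[μ(2/r − 1/a_t)] = 3.6745 km/s.
Δv₁ = |v_t − v_c| = |3.6745 − 8.4894| = 4.815 km/s.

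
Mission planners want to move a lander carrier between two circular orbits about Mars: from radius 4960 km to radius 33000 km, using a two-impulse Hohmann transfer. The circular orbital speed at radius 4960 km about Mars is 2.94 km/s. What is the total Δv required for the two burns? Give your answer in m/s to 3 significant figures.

Δv = 1490 m/s

From the circular-orbit relation v² = μ/r at r = 4960 km: μ = v²r = (2.94)² × 4960 = 42872.3 km³/s².
Transfer-ellipse semi-major axis a_t = (r₁ + r₂)/2 = (4960 + 33000)/2 = 18980 km.
Circular speed at r₁: v₁ = √(μ/r₁) = √(42872.3/4960) = 2.9400 km/s.
Transfer-orbit speed at r₁ (v² = μ(2/r − 1/a)): v_p = √[μ(2/r₁ − 1/a_t)] = 3.8766 km/s.
First burn Δv₁ = |v_p − v₁| = 0.9366 km/s.
Circular speed at r₂: v₂ = √(μ/r₂) = 1.1398 km/s.
Transfer-orbit speed at r₂: v_a = √[μ(2/r₂ − 1/a_t)] = 0.58267 km/s.
Second burn Δv₂ = |v₂ − v_a| = 0.5571 km/s.
Total Δv = Δv₁ + Δv₂ = 1.494 km/s.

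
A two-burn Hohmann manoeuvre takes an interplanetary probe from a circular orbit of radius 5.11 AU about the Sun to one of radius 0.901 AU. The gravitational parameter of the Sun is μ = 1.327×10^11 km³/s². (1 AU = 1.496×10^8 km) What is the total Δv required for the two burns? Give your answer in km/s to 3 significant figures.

In km: r₁ = 5.11 × 1.496×10^8 = 7.64456×10^8 km; r₂ = 0.901 × 1.496×10^8 = 1.347896×10^8 km.
The Hohmann ellipse has a_t = (r₁ + r₂)/2 = 4.496228×10^8 km.
Circular speed at r₁: v₁ = √(μ/r₁) = √(1.327×10^11/7.64456×10^8) = 13.175 km/s.
On the transfer ellipse at r₁, vis-viva gives v_a = √[μ(2/r₁ − 1/a_t)] = 7.2138 km/s.
First burn Δv₁ = |v_a − v₁| = 5.961 km/s.
Circular speed at r₂: v₂ = √(μ/r₂) = 31.377 km/s.
Transfer-orbit speed at r₂: v_p = √[μ(2/r₂ − 1/a_t)] = 40.913 km/s.
Second burn Δv₂ = |v₂ − v_p| = 9.536 km/s.
Total Δv = Δv₁ + Δv₂ = 15.50 km/s.

Δv = 15.5 km/s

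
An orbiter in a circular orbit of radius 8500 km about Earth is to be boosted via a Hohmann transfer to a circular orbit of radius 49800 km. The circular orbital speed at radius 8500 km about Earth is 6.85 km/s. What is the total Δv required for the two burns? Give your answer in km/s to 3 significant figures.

Δv = 3.41 km/s

From the circular-orbit relation v² = μ/r at r = 8500 km: μ = v²r = (6.85)² × 8500 = 3.98841×10^5 km³/s².
Transfer-ellipse semi-major axis a_t = (r₁ + r₂)/2 = (8500 + 49800)/2 = 29150 km.
Circular speed at r₁: v₁ = √(μ/r₁) = √(3.98841×10^5/8500) = 6.850 km/s.
Transfer-orbit speed at r₁ (vis-viva equation): v_p = √[μ(2/r₁ − 1/a_t)] = 8.953 km/s.
First burn Δv₁ = |v_p − v₁| = 2.103 km/s.
At r₂, v₂ = √(μ/r₂) = 2.830 km/s.
Transfer-orbit speed at r₂: v_a = √[μ(2/r₂ − 1/a_t)] = 1.528 km/s.
Second burn Δv₂ = |v₂ − v_a| = 1.302 km/s.
Total Δv = Δv₁ + Δv₂ = 3.405 km/s.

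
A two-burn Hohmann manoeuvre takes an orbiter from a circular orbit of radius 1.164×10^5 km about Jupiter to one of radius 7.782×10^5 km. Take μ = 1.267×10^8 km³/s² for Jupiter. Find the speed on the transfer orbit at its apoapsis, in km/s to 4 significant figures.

Semi-major axis of the transfer orbit: a_t = (1.164×10^5 + 7.782×10^5)/2 = 4.473×10^5 km.
At apoapsis, r = 7.782×10^5 km.
From the vis-viva equation, v = √[μ(2/r − 1/a_t)] = 6.509 km/s.

v = 6.509 km/s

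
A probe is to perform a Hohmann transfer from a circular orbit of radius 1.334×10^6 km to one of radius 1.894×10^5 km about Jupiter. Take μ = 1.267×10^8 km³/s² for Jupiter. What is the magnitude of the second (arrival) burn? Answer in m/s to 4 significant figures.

Transfer-ellipse semi-major axis a_t = (r₁ + r₂)/2 = (1.334×10^6 + 1.894×10^5)/2 = 7.617×10^5 km.
Circular speed at r = 1.894×10^5 km: v_c = √(μ/r) = 25.864 km/s.
Transfer-orbit speed at the same r (vis-viva, a = a_t): v_t = √[μ(2/r − 1/a_t)] = 34.228 km/s.
Δv₂ = |v_t − v_c| = |34.228 − 25.864| = 8.364 km/s.

Δv₂ = 8364 m/s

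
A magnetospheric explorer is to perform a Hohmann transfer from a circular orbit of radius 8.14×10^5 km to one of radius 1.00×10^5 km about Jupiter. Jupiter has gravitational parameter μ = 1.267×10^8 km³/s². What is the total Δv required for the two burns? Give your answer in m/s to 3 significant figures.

Transfer-ellipse semi-major axis a_t = (r₁ + r₂)/2 = (8.140×10^5 + 1.000×10^5)/2 = 4.570×10^5 km.
Circular speed at r₁: v₁ = √(μ/r₁) = √(1.267×10^8/8.140×10^5) = 12.476 km/s.
On the transfer ellipse at r₁, v² = μ(2/r − 1/a) gives v_a = √[μ(2/r₁ − 1/a_t)] = 5.8360 km/s.
First burn Δv₁ = |v_a − v₁| = 6.640 km/s.
At r₂, v₂ = √(μ/r₂) = 35.595 km/s.
Transfer-orbit speed at r₂: v_p = √[μ(2/r₂ − 1/a_t)] = 47.505 km/s.
Second burn Δv₂ = |v₂ − v_p| = 11.91 km/s.
Δv = Δv₁ + Δv₂ = 6.640 + 11.91 = 18.55 km/s.

Δv = 18600 m/s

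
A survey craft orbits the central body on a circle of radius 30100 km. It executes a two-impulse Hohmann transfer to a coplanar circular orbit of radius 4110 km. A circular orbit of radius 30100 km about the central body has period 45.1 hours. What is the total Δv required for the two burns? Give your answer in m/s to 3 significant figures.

Δv = 1620 m/s

From Kepler's third law T² = 4π²r³/μ at r = 30100 km, T = 45.1 hours = 45.1 × 3600 s = 1.6236×10^5 s: μ = 4π²r³/T² = 40841.4 km³/s².
The Hohmann ellipse has a_t = (r₁ + r₂)/2 = 17105 km.
At r₁ the circular-orbit speed is v₁ = √(μ/r₁) = 1.16484 km/s.
Transfer-orbit speed at r₁ (vis-viva equation): v_a = √[μ(2/r₁ − 1/a_t)] = 0.570988 km/s.
First burn Δv₁ = |v_a − v₁| = 0.5939 km/s.
Circular speed at r₂: v₂ = √(μ/r₂) = 3.1523 km/s.
Transfer-orbit speed at r₂: v_p = √[μ(2/r₂ − 1/a_t)] = 4.1817 km/s.
Second burn Δv₂ = |v₂ − v_p| = 1.029 km/s.
Total Δv = Δv₁ + Δv₂ = 1.623 km/s.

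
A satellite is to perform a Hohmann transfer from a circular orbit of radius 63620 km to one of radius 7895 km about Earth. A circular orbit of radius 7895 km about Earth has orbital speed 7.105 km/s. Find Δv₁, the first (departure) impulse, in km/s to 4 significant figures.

Δv₁ = 1.327 km/s

From the circular-orbit relation v² = μ/r at r = 7895 km: μ = v²r = (7.105)² × 7895 = 3.98548×10^5 km³/s².
Transfer-ellipse semi-major axis a_t = (r₁ + r₂)/2 = (63620 + 7895)/2 = 35757.5 km.
Circular speed at r = 63620 km: v_c = √(μ/r) = 2.503 km/s.
Vis-viva on the transfer ellipse at r = 63620 km gives v_t = √[μ(2/r − 1/a_t)] = 1.176 km/s.
Δv₁ = |v_t − v_c| = |1.176 − 2.503| = 1.327 km/s.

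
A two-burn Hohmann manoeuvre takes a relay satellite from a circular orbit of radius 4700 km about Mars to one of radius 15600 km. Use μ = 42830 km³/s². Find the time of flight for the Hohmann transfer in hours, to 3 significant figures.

t = 4.31 hours

Transfer-ellipse semi-major axis a_t = (r₁ + r₂)/2 = (4700 + 15600)/2 = 10150 km.
Transfer time t = π√(a_t³/μ) = π√((10150)³ / 42830) = 15520 s.
Converting: 15520 s ÷ 3600 s/hour = 4.31 hours.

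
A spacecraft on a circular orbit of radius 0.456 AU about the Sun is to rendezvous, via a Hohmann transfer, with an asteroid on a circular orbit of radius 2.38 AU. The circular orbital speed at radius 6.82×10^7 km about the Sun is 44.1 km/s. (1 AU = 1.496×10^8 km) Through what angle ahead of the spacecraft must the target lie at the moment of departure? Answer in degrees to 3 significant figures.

φ = 97.2°

From the circular-orbit relation v² = μ/r at r = 6.82×10^7 km: μ = v²r = (44.1)² × 6.82×10^7 = 1.32636×10^11 km³/s².
In km: r₁ = 0.456 × 1.496×10^8 = 6.82176×10^7 km; r₂ = 2.38 × 1.496×10^8 = 3.56048×10^8 km.
Semi-major axis of the transfer orbit: a_t = (6.82176×10^7 + 3.56048×10^8)/2 = 2.121328×10^8 km.
The half-period of the transfer ellipse is t = π√(a_t³/μ) = 2.6652×10^7 s.
The target's mean motion on its circular orbit is ω₂ = √(μ/r₂³) = 5.4209×10^-8 rad/s.
Angle swept by the target during transfer: ω₂·t = 1.4448 rad = 82.78°.
The spacecraft traverses 180° on the transfer ellipse, so the target must lead by 180° − 82.78° = 97.2°.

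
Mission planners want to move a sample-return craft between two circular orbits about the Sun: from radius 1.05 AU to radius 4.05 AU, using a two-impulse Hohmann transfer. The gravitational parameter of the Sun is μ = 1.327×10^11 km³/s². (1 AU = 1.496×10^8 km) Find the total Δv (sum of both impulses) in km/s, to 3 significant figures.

In km: r₁ = 1.05 × 1.496×10^8 = 1.5708×10^8 km; r₂ = 4.05 × 1.496×10^8 = 6.0588×10^8 km.
The Hohmann ellipse has a_t = (r₁ + r₂)/2 = 3.8148×10^8 km.
At r₁ the circular-orbit speed is v₁ = √(μ/r₁) = 29.0653 km/s.
On the transfer ellipse at r₁, vis-viva equation gives v_p = √[μ(2/r₁ − 1/a_t)] = 36.6296 km/s.
First burn Δv₁ = |v_p − v₁| = 7.564 km/s.
At r₂, v₂ = √(μ/r₂) = 14.80 km/s.
Transfer-orbit speed at r₂: v_a = √[μ(2/r₂ − 1/a_t)] = 9.497 km/s.
Second burn Δv₂ = |v₂ − v_a| = 5.303 km/s.
Δv = Δv₁ + Δv₂ = 7.564 + 5.303 = 12.87 km/s.

Δv = 12.9 km/s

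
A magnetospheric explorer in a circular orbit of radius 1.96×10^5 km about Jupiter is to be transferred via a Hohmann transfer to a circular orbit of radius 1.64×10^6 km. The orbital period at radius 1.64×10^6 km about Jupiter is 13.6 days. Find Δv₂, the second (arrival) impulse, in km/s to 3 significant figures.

From Kepler's third law T² = 4π²r³/μ at r = 1.64×10^6 km, T = 13.6 days = 13.6 × 86400 s = 1.17504×10^6 s: μ = 4π²r³/T² = 1.26121×10^8 km³/s².
Semi-major axis of the transfer orbit: a_t = (1.960×10^5 + 1.640×10^6)/2 = 9.180×10^5 km.
Circular speed at r = 1.640×10^6 km: v_c = √(μ/r) = 8.769 km/s.
Transfer-orbit speed at the same r (vis-viva, a = a_t): v_t = √[μ(2/r − 1/a_t)] = 4.052 km/s.
Δv₂ = |v_t − v_c| = |4.052 − 8.769| = 4.717 km/s.

Δv₂ = 4.72 km/s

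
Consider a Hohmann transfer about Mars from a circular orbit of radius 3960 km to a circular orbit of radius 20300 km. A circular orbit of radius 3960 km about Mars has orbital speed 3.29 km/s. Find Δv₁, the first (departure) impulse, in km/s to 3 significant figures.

Δv₁ = 0.966 km/s

From the circular-orbit relation v² = μ/r at r = 3960 km: μ = v²r = (3.29)² × 3960 = 42863.4 km³/s².
The Hohmann ellipse has a_t = (r₁ + r₂)/2 = 12130 km.
On the circular orbit at r = 3960 km, v_c = √(μ/r) = 3.2900 km/s.
Transfer-orbit speed at the same r (vis-viva, a = a_t): v_t = √[μ(2/r − 1/a_t)] = 4.2561 km/s.
Δv₁ = |v_t − v_c| = |4.2561 − 3.2900| = 0.9661 km/s.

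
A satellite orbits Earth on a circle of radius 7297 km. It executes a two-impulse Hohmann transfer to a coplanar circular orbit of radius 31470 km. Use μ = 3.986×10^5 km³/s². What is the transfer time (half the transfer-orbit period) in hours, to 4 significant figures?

Transfer-ellipse semi-major axis a_t = (r₁ + r₂)/2 = (7297 + 31470)/2 = 19383.5 km.
Transfer time t = π√(a_t³/μ) = π√((19383.5)³ / 3.986×10^5) = 13429 s.
Converting: 13429 s ÷ 3600 s/hour = 3.730 hours.

t = 3.730 hours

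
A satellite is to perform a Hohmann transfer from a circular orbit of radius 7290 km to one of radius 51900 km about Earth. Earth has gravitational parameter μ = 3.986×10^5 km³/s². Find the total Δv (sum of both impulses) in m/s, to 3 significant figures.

Δv = 3790 m/s

The Hohmann ellipse has a_t = (r₁ + r₂)/2 = 29595 km.
At r₁ the circular-orbit speed is v₁ = √(μ/r₁) = 7.394 km/s.
Transfer-orbit speed at r₁ (v² = μ(2/r − 1/a)): v_p = √[μ(2/r₁ − 1/a_t)] = 9.792 km/s.
First burn Δv₁ = |v_p − v₁| = 2.398 km/s.
Circular speed at r₂: v₂ = √(μ/r₂) = 2.771 km/s.
Transfer-orbit speed at r₂: v_a = √[μ(2/r₂ − 1/a_t)] = 1.375 km/s.
Second burn Δv₂ = |v₂ − v_a| = 1.396 km/s.
Δv = Δv₁ + Δv₂ = 2.398 + 1.396 = 3.794 km/s.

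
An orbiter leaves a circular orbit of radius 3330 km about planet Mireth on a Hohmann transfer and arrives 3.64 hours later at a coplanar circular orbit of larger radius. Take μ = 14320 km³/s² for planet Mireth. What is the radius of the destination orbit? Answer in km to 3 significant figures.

Transfer time t = 3.64 hours = 13104 s, and t = π√(a_t³/μ).
So a_t = (μ t²/π²)^(1/3) = (14320 × (13104)² / π²)^(1/3) = 6292.4 km.
Since a_t = (r₁ + r₂)/2, r₂ = 2a_t − r₁ = 2×6292.4 − 3330 = 9254.8 km.

r₂ = 9250 km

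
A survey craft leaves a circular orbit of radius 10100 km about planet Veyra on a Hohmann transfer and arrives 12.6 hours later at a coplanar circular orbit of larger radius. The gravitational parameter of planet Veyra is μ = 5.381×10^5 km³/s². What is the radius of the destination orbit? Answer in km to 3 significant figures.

r₂ = 86400 km

Transfer time t = 12.6 hours = 45360 s, and t = π√(a_t³/μ).
So a_t = (μ t²/π²)^(1/3) = (5.381×10^5 × (45360)² / π²)^(1/3) = 48228 km.
Since a_t = (r₁ + r₂)/2, r₂ = 2a_t − r₁ = 2×48228 − 10100 = 86356 km.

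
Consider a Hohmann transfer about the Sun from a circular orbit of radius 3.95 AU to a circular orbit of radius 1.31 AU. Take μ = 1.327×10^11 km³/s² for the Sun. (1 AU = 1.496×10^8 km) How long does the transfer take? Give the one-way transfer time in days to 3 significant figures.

In km: r₁ = 3.95 × 1.496×10^8 = 5.9092×10^8 km; r₂ = 1.31 × 1.496×10^8 = 1.95976×10^8 km.
Semi-major axis of the transfer orbit: a_t = (5.9092×10^8 + 1.95976×10^8)/2 = 3.93448×10^8 km.
Transfer time t = π√(a_t³/μ) = π√((3.93448×10^8)³ / 1.327×10^11) = 6.730×10^7 s.
Converting: 6.730×10^7 s ÷ 86400 s/day = 779 days.

t = 779 days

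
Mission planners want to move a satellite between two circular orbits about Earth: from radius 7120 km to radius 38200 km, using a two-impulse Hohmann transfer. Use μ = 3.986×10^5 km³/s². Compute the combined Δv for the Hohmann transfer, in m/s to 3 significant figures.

The Hohmann ellipse has a_t = (r₁ + r₂)/2 = 22660 km.
At r₁ the circular-orbit speed is v₁ = √(μ/r₁) = 7.4822 km/s.
On the transfer ellipse at r₁, vis-viva equation gives v_p = √[μ(2/r₁ − 1/a_t)] = 9.7147 km/s.
First burn Δv₁ = |v_p − v₁| = 2.2325 km/s.
At r₂, v₂ = √(μ/r₂) = 3.2303 km/s.
Transfer-orbit speed at r₂: v_a = √[μ(2/r₂ − 1/a_t)] = 1.8107 km/s.
Second burn Δv₂ = |v₂ − v_a| = 1.4196 km/s.
Total Δv = Δv₁ + Δv₂ = 3.652 km/s.

Δv = 3650 m/s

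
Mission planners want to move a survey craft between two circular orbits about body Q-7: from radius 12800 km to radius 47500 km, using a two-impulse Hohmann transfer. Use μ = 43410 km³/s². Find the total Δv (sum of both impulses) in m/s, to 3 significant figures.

Semi-major axis of the transfer orbit: a_t = (12800 + 47500)/2 = 30150 km.
At r₁ the circular-orbit speed is v₁ = √(μ/r₁) = 1.8416 km/s.
On the transfer ellipse at r₁, vis-viva equation gives v_p = √[μ(2/r₁ − 1/a_t)] = 2.3115 km/s.
First burn Δv₁ = |v_p − v₁| = 0.4699 km/s.
Circular speed at r₂: v₂ = √(μ/r₂) = 0.9560 km/s.
Transfer-orbit speed at r₂: v_a = √[μ(2/r₂ − 1/a_t)] = 0.6229 km/s.
Second burn Δv₂ = |v₂ − v_a| = 0.3331 km/s.
Total Δv = Δv₁ + Δv₂ = 0.8030 km/s.

Δv = 803 m/s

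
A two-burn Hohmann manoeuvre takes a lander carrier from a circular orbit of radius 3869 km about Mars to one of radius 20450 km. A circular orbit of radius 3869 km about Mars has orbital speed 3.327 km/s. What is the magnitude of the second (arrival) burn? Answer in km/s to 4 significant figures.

Δv₂ = 0.6308 km/s

From the circular-orbit relation v² = μ/r at r = 3869 km: μ = v²r = (3.327)² × 3869 = 42825.7 km³/s².
The Hohmann ellipse has a_t = (r₁ + r₂)/2 = 12159.5 km.
On the circular orbit at r = 20450 km, v_c = √(μ/r) = 1.4471 km/s.
Transfer-orbit speed at the same r (vis-viva, a = a_t): v_t = √[μ(2/r − 1/a_t)] = 0.81629 km/s.
Δv₂ = |v_t − v_c| = |0.81629 − 1.4471| = 0.6308 km/s.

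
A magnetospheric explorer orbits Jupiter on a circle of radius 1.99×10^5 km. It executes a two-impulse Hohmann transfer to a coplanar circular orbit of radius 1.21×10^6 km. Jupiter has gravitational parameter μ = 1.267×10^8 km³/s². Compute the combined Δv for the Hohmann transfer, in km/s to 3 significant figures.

Δv = 12.6 km/s

The Hohmann ellipse has a_t = (r₁ + r₂)/2 = 7.045×10^5 km.
Circular speed at r₁: v₁ = √(μ/r₁) = √(1.267×10^8/1.990×10^5) = 25.2326 km/s.
On the transfer ellipse at r₁, vis-viva equation gives v_p = √[μ(2/r₁ − 1/a_t)] = 33.0685 km/s.
First burn Δv₁ = |v_p − v₁| = 7.836 km/s.
Circular speed at r₂: v₂ = √(μ/r₂) = 10.2328 km/s.
Transfer-orbit speed at r₂: v_a = √[μ(2/r₂ − 1/a_t)] = 5.43853 km/s.
Second burn Δv₂ = |v₂ − v_a| = 4.794 km/s.
Total Δv = Δv₁ + Δv₂ = 12.63 km/s.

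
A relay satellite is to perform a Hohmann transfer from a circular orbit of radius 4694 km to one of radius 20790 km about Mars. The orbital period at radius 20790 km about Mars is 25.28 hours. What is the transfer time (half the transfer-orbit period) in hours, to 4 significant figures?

From Kepler's third law T² = 4π²r³/μ at r = 20790 km, T = 25.28 hours = 25.28 × 3600 s = 91008 s: μ = 4π²r³/T² = 42831.6 km³/s².
The Hohmann ellipse has a_t = (r₁ + r₂)/2 = 12742 km.
By Kepler's third law the transfer-orbit period is T = 2π√(a_t³/μ), so t = T/2 = 21834 s.
Converting: 21834 s ÷ 3600 s/hour = 6.065 hours.

t = 6.065 hours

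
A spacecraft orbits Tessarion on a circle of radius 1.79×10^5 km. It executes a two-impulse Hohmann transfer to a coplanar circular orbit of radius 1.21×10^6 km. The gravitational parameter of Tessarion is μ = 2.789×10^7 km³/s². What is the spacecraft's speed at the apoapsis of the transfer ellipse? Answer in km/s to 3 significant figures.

Semi-major axis of the transfer orbit: a_t = (1.790×10^5 + 1.210×10^6)/2 = 6.945×10^5 km.
The apoapsis of the transfer ellipse is at r = 1.210×10^6 km.
Vis-viva: v = √[μ(2/r − 1/a_t)] = √[2.789×10^7 × (2/1.210×10^6 − 1/6.945×10^5)] = 2.437 km/s.

v = 2.44 km/s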